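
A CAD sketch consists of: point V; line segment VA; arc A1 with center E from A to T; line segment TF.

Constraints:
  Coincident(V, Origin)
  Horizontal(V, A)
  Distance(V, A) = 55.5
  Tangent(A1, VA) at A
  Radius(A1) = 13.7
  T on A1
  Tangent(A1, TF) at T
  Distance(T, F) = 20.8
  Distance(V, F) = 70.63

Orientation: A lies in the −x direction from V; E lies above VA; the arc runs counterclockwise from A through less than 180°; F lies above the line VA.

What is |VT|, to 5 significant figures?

50.814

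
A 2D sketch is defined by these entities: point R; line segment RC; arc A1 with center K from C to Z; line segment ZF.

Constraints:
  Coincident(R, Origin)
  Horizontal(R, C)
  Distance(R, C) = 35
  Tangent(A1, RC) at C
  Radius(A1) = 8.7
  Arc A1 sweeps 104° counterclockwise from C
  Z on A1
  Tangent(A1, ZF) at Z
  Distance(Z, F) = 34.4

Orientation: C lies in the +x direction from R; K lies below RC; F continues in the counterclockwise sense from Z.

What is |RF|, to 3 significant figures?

56.3

R is at the origin; RC is horizontal with |RC| = 35.0 and C on the +x side, so C = (35.0, 0.00). Tangency of A1 to RC means the radius KC is perpendicular to RC, so K = C + (0, -8.7) = (35.0, -8.70). On A1, C sits at bearing 90° from K; a 104° counterclockwise sweep puts Z at bearing 194°, so Z = K + 8.7·(cos 194°, sin 194°) = (26.6, -10.8). A1 meets ZF tangentially, so KZ is at right angles to ZF, so ZF runs along (−sin 194°, cos 194°); with |ZF| = 34.4, F = (34.9, -44.2). Then |RF| = |F − R| = 56.3.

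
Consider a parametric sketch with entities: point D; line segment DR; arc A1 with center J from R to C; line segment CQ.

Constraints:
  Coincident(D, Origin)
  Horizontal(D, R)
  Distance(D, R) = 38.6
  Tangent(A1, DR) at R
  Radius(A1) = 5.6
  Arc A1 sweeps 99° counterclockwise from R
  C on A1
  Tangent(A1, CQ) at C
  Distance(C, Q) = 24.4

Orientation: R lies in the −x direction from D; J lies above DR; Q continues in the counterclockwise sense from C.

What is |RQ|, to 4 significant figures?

30.62

D is at the origin; DR is horizontal with |DR| = 38.6 and R on the −x side, so R = (-38.60, 0.000). Tangency of A1 to DR means the radius JR is perpendicular to DR, so J = R + (0, 5.6) = (-38.60, 5.600). On A1, R sits at bearing -90° from J; a 99° counterclockwise sweep puts C at bearing 9°, so C = J + 5.6·(cos 9°, sin 9°) = (-33.07, 6.476). Tangency of A1 to CQ means the radius JC is perpendicular to CQ, so CQ runs along (−sin 9°, cos 9°); with |CQ| = 24.4, Q = (-36.89, 30.58). Then |RQ| = |Q − R| = 30.62.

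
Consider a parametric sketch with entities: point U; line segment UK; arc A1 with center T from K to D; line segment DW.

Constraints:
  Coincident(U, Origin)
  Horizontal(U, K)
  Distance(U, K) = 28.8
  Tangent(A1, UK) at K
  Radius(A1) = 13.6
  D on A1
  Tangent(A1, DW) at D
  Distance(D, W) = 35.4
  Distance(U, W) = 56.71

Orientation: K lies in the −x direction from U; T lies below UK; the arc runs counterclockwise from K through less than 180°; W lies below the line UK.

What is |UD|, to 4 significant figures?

45.44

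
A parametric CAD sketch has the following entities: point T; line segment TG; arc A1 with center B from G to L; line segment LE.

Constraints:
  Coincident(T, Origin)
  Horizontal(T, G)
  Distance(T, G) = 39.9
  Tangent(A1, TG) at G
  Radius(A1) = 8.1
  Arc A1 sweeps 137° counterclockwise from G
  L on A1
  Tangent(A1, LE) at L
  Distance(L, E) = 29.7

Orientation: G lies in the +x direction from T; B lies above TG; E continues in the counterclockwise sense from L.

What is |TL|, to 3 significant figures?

47.5

T is at the origin; T and G share the same y with |TG| = 39.9 and G on the +x side, so G = (39.9, 0.00). The tangent condition forces BG to be normal to TG, so B = G + (0, 8.1) = (39.9, 8.10). On A1, G sits at bearing -90° from B; a 137° counterclockwise sweep puts L at bearing 47°, so L = B + 8.1·(cos 47°, sin 47°) = (45.4, 14.0). Then |TL| = |L − T| = 47.5.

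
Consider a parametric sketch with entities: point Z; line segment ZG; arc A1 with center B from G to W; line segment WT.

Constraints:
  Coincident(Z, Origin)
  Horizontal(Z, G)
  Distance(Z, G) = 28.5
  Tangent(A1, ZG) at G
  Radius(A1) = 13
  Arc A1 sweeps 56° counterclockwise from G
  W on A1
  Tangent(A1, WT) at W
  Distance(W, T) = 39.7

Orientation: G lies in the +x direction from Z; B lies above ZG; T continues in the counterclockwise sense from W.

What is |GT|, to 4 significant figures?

50.80

Z is at the origin; Z and G share the same y with |ZG| = 28.5 and G on the +x side, so G = (28.50, 0.000). A1 meets ZG tangentially, so BG is at right angles to ZG, so B = G + (0, 13) = (28.50, 13.00). On A1, G sits at bearing -90° from B; a 56° counterclockwise sweep puts W at bearing -34°, so W = B + 13.0·(cos -34°, sin -34°) = (39.28, 5.730). The tangent condition forces BW to be normal to WT, so WT runs along (−sin -34°, cos -34°); with |WT| = 39.7, T = (61.48, 38.64). Then |GT| = |T − G| = 50.80.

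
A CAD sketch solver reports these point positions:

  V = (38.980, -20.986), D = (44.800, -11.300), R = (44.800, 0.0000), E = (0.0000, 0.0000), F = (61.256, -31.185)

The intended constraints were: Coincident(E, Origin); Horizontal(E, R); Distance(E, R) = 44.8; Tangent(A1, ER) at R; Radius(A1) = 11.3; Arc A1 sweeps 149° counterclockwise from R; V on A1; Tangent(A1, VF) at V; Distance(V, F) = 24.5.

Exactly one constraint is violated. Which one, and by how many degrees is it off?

Tangent(A1, VF) at V — off by 6.40°.

E = (0.00, 0.00) ✓; E.y = 0.00, R.y = 0.00 ✓; |ER| = 44.80 ✓; ∠(DR, RE) = 90.00° ✓; |DR| = 11.30 ✓; bearing(D→V) − bearing(D→R) = 149.0° ✓; |DV| = 11.30 ✓; ∠(DV, VF) = 83.60° ✗; |VF| = 24.50 ✓.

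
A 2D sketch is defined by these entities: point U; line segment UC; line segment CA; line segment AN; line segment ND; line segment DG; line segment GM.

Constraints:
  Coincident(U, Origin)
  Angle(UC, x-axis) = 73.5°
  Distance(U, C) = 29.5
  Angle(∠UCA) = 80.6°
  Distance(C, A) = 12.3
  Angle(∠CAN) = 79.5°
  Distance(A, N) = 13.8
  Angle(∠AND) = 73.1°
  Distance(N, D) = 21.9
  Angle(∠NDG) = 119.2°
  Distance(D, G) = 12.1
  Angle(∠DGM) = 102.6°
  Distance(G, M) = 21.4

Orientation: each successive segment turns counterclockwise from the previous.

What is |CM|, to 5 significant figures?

17.555

∠NDG = 119.2° gives DG at 81.100° from the x-axis; with |DG| = 12.1, G = (19.403, 35.582). ∠DGM = 102.6° gives GM at 158.50° from the x-axis; with |GM| = 21.4, M = (-0.50797, 43.425). Then |CM| = |M − C| = 17.555.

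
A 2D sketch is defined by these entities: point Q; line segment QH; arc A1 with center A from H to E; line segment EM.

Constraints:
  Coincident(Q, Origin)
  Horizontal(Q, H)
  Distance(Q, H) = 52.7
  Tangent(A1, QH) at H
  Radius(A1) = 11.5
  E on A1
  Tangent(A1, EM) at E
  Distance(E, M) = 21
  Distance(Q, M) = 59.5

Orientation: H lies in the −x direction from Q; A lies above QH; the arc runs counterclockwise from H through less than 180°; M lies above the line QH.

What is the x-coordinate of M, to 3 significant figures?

-48.1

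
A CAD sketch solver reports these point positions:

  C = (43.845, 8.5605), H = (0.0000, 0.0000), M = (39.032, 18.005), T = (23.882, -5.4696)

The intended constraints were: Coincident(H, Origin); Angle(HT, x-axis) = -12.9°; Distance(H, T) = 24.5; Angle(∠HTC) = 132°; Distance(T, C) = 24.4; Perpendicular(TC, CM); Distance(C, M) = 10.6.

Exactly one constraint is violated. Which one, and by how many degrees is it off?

Perpendicular(TC, CM) — off by 8.10°.

H = (0.00, 0.00) ✓; HT at -12.90° ✓; |HT| = 24.50 ✓; ∠HTC = 132.0° ✓; |TC| = 24.40 ✓; ∠(TC, CM) = 81.90° ✗; |CM| = 10.60 ✓.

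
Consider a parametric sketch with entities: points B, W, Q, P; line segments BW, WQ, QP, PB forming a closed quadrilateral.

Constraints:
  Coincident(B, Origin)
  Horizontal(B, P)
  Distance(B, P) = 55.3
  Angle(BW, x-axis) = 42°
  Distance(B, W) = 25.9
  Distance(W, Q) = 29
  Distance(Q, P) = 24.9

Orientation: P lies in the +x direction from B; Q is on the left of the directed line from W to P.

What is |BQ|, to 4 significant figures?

53.11

B is at the origin; BP is horizontal with |BP| = 55.3 and P in +x, so P = (55.3, 0). BW runs at 42.0° with |BW| = 25.9, so W = (19.25, 17.33). Q is determined by |WQ| = 29.0 and |QP| = 24.9 together: it lies at the intersection of circle(W, 29.0) and circle(P, 24.9). With |WP| = 40.00, the foot of the radical line on WP is 22.76 from W and the perpendicular offset is √(29.0² − 22.76²) = 17.97. Taking the left-of-WP solution: Q = (47.55, 23.66).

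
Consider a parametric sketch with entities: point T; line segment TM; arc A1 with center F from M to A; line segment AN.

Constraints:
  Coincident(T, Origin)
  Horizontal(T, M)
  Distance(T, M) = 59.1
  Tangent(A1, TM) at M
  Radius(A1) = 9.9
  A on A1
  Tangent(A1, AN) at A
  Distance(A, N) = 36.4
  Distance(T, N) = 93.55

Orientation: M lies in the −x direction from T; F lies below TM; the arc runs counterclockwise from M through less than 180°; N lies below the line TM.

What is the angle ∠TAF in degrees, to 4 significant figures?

35.10°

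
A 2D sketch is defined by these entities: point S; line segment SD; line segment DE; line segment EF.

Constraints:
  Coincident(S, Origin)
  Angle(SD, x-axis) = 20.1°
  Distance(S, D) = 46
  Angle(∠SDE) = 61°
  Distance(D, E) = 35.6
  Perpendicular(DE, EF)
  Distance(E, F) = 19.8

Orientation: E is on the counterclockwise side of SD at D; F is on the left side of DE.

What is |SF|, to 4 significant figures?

24.38

S is at the origin; SD runs at 20.1° with length 46.0, so D = 46.0·(cos 20.1°, sin 20.1°) = (43.20, 15.81). ∠SDE = 61.0°, so DE runs at 20.1° + (180° − 61.0°) = 139.1° from the x-axis; with |DE| = 35.6, E = D + 35.6·(cos 139.1°, sin 139.1°) = (16.29, 39.12). DE is perpendicular to EF; with |EF| = 19.8 on the left of DE, F = E + 19.8·(-0.6547, -0.7559) = (3.326, 24.15). Then |SF| = |F − S| = 24.38.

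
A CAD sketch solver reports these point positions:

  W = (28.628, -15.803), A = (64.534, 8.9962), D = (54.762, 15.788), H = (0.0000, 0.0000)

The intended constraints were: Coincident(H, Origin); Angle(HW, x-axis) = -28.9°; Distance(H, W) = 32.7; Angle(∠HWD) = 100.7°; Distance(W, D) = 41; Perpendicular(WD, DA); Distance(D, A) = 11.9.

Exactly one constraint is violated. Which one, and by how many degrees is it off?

Perpendicular(WD, DA) — off by 4.80°.

H = (0.00, 0.00) ✓; HW at -28.90° ✓; |HW| = 32.70 ✓; ∠HWD = 100.7° ✓; |WD| = 41.00 ✓; ∠(WD, DA) = 85.20° ✗; |DA| = 11.90 ✓.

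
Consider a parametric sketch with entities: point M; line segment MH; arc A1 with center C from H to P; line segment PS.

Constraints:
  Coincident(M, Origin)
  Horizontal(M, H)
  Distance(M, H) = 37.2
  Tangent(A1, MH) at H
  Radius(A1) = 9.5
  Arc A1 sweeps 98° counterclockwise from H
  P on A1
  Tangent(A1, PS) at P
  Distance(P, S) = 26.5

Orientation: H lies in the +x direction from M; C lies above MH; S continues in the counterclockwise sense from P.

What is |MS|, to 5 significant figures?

56.708

M is at the origin; M and H share the same y with |MH| = 37.2 and H on the +x side, so H = (37.200, 0.0000). Since A1 is tangent to MH there, CH ⟂ MH, so C = H + (0, 9.5) = (37.200, 9.5000). On A1, H sits at bearing -90° from C; a 98° counterclockwise sweep puts P at bearing 8°, so P = C + 9.5·(cos 8°, sin 8°) = (46.608, 10.822). A1 meets PS tangentially, so CP is at right angles to PS, so PS runs along (−sin 8°, cos 8°); with |PS| = 26.5, S = (42.919, 37.064). Then |MS| = |S − M| = 56.708.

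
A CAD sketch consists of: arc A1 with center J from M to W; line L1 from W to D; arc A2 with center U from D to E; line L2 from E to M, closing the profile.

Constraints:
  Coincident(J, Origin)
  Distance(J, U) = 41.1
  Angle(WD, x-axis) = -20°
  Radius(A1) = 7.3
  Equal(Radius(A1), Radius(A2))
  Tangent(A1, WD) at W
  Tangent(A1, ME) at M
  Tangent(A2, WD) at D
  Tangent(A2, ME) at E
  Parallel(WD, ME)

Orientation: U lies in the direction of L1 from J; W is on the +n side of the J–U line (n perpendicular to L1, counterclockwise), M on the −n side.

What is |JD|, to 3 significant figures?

41.7

The slot axis is L1's direction at -20.0°, so u = (cos -20.0°, sin -20.0°) = (0.940, -0.342) and n = (−sin -20.0°, cos -20.0°) = (0.342, 0.940). J is at the origin and U lies 41.1 along u from J, so U = 41.1·u = (38.6, -14.1). Tangency of A1 to both parallel lines with radius 7.3 puts W and M at J ± 7.3·n: W = (2.50, 6.86), M = (-2.50, -6.86). Equal radii place D and E the same way about U: D = U + 7.3·n = (41.1, -7.20), E = U − 7.3·n = (36.1, -20.9). Then |JD| = |D − J| = 41.7.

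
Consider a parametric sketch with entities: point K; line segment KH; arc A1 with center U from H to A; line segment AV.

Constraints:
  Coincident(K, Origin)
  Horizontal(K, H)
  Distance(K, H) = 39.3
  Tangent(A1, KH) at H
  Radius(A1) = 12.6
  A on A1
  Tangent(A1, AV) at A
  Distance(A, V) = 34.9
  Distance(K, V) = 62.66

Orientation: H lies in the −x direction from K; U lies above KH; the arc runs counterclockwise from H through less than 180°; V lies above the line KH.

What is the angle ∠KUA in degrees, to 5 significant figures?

35.891°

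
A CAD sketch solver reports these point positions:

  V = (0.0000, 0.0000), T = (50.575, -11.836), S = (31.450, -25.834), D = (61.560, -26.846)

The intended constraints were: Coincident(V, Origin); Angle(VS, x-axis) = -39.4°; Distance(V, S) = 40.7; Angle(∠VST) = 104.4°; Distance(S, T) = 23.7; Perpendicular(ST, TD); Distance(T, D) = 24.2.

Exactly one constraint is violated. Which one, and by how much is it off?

Distance(T, D) = 24.2 — off by 5.60.

V = (0.00, 0.00) ✓; VS at -39.40° ✓; |VS| = 40.70 ✓; ∠VST = 104.4° ✓; |ST| = 23.70 ✓; ∠(ST, TD) = 90.00° ✓; |TD| = 18.60 ✗.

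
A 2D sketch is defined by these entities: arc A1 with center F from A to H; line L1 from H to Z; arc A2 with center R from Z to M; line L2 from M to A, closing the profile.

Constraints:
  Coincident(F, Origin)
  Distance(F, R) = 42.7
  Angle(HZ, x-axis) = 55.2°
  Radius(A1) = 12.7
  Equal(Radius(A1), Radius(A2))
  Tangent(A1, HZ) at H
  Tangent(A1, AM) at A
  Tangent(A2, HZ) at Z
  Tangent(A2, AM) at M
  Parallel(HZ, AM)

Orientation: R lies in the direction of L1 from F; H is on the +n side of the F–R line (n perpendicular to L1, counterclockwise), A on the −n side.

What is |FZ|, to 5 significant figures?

44.549

The slot axis is L1's direction at 55.2°, so u = (cos 55.2°, sin 55.2°) = (0.57071, 0.82115) and n = (−sin 55.2°, cos 55.2°) = (-0.82115, 0.57071). F is at the origin and R lies 42.7 along u from F, so R = 42.7·u = (24.369, 35.063). Tangency of A1 to both parallel lines with radius 12.7 puts H and A at F ± 12.7·n: H = (-10.429, 7.2481), A = (10.429, -7.2481). Equal radii place Z and M the same way about R: Z = R + 12.7·n = (13.941, 42.311), M = R − 12.7·n = (34.798, 27.815). Then |FZ| = |Z − F| = 44.549.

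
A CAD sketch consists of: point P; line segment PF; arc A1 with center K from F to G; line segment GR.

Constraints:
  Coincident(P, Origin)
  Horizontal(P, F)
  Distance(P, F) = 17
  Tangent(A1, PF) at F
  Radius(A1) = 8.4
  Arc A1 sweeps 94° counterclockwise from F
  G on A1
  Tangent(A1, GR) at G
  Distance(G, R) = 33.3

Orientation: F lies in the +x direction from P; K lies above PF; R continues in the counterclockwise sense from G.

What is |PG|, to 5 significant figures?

26.923

A1 meets PF tangentially, so KF is at right angles to PF, so K = F + (0, 8.4) = (17.000, 8.4000). On A1, F sits at bearing -90° from K; a 94° counterclockwise sweep puts G at bearing 4°, so G = K + 8.4·(cos 4°, sin 4°) = (25.380, 8.9860). Then |PG| = |G − P| = 26.923.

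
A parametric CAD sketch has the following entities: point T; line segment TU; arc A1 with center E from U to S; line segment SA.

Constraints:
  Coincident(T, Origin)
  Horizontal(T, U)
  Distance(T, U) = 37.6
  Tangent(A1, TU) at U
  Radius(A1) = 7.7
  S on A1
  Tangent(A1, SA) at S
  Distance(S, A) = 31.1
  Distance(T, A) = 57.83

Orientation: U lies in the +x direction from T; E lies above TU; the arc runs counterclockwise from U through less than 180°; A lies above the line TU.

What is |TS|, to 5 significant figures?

46.043

T is at the origin; T and U share the same y with |TU| = 37.6 and U on the +x side, so U = (37.600, 0.0000). Since A1 is tangent to TU there, EU ⟂ TU, so E = U + (0, 7.7) = (37.600, 7.7000). Since ES ⟂ SA (tangency), |EA| = √(7.7² + 31.1²) = 32.039 regardless of where S sits on A1. So A lies on both circle(T, 57.83) and circle(E, 32.039); the above-TU intersection is A = (42.345, 39.386). S is the foot of the tangent from A: S = (45.266, 8.4233).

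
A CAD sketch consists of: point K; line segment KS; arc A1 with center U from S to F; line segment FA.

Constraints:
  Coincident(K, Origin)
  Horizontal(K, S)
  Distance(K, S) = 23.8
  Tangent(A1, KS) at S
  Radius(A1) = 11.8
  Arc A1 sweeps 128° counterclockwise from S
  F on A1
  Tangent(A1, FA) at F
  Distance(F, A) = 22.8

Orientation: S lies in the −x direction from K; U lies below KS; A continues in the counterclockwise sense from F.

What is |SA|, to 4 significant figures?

37.33

K is at the origin; K and S share the same y with |KS| = 23.8 and S on the −x side, so S = (-23.80, 0.000). A1 meets KS tangentially, so US is at right angles to KS, so U = S + (0, -11.8) = (-23.80, -11.80). On A1, S sits at bearing 90° from U; a 128° counterclockwise sweep puts F at bearing 218°, so F = U + 11.8·(cos 218°, sin 218°) = (-33.10, -19.06). A1 meets FA tangentially, so UF is at right angles to FA, so FA runs along (−sin 218°, cos 218°); with |FA| = 22.8, A = (-19.06, -37.03). Then |SA| = |A − S| = 37.33.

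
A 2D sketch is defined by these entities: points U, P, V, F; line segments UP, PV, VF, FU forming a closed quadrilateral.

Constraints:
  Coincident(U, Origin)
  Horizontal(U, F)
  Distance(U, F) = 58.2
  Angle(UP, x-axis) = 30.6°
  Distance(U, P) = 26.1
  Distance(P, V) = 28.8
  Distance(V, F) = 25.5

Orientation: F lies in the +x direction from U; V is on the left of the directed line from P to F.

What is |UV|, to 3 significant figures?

54.7

U is at the origin; UF is horizontal with |UF| = 58.2 and F in +x, so F = (58.2, 0). UP runs at 30.6° with |UP| = 26.1, so P = (22.5, 13.3). V is determined by |PV| = 28.8 and |VF| = 25.5 together: it lies at the intersection of circle(P, 28.8) and circle(F, 25.5). With |PF| = 38.1, the foot of the radical line on PF is 21.4 from P and the perpendicular offset is √(28.8² − 21.4²) = 19.3. Taking the left-of-PF solution: V = (49.2, 23.9).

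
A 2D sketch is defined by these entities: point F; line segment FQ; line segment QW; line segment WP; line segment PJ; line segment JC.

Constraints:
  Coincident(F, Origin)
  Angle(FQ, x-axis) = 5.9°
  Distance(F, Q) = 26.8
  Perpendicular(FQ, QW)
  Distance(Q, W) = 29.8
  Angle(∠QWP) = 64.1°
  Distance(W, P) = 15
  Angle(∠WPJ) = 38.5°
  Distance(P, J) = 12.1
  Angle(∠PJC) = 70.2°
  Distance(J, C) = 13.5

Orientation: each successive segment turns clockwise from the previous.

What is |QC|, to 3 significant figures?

34.2

∠WPJ = 38.5° gives PJ at 18.5° from the x-axis; with |PJ| = 12.1, J = (27.1, -17.9). ∠PJC = 70.2° gives JC at -91.3° from the x-axis; with |JC| = 13.5, C = (26.8, -31.4). Then |QC| = |C − Q| = 34.2.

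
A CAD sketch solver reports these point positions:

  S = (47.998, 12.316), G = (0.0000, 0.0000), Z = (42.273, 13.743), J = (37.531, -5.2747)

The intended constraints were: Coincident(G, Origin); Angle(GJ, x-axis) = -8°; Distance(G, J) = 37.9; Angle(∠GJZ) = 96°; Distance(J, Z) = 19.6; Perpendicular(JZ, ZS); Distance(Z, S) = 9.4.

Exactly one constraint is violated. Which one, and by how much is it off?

Distance(Z, S) = 9.4 — off by 3.50.

G = (0.00, 0.00) ✓; GJ at -8.000° ✓; |GJ| = 37.90 ✓; ∠GJZ = 96.00° ✓; |JZ| = 19.60 ✓; ∠(JZ, ZS) = 90.00° ✓; |ZS| = 5.900 ✗.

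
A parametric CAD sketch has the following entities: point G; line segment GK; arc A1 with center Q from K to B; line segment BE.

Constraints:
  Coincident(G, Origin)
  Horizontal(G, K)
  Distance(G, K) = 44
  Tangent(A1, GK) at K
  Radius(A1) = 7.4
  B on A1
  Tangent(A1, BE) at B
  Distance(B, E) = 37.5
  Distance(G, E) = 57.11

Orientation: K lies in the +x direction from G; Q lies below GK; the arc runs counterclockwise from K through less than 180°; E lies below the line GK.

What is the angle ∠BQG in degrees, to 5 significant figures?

7.9660°

G is at the origin; GK is horizontal with |GK| = 44.0 and K on the +x side, so K = (44.000, 0.0000). Since A1 is tangent to GK there, QK ⟂ GK, so Q = K + (0, -7.4) = (44.000, -7.4000). Since QB ⟂ BE (tangency), |QE| = √(7.4² + 37.5²) = 38.223 regardless of where B sits on A1. So E lies on both circle(G, 57.11) and circle(Q, 38.223); the below-GK intersection is E = (35.568, -44.682). B is the foot of the tangent from E: B = (36.603, -7.1959).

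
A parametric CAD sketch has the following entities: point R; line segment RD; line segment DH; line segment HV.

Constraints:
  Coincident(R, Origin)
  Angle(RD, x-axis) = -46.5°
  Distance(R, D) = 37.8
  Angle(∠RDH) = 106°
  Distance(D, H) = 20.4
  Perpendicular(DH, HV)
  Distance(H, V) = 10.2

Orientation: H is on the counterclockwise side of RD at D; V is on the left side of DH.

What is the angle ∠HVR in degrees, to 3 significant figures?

130°

R is at the origin; RD runs at -46.5° with length 37.8, so D = 37.8·(cos -46.5°, sin -46.5°) = (26.0, -27.4). ∠RDH = 106.0°, so DH runs at -46.5° + (180° − 106.0°) = 27.5° from the x-axis; with |DH| = 20.4, H = D + 20.4·(cos 27.5°, sin 27.5°) = (44.1, -18.0). DH ⟂ HV; with |HV| = 10.2 on the left of DH, V = H + 10.2·(-0.462, 0.887) = (39.4, -8.95). Then cos ∠HVR = VH·VR / (|VH||VR|), giving 130°.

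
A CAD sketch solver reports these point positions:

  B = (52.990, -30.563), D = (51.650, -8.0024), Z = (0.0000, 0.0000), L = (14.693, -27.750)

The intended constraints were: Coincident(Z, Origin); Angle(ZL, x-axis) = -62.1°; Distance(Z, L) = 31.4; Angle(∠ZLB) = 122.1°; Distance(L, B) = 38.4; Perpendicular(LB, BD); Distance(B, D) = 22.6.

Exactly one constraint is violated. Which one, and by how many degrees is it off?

Perpendicular(LB, BD) — off by 7.60°.

Z = (0.00, 0.00) ✓; ZL at -62.10° ✓; |ZL| = 31.40 ✓; ∠ZLB = 122.1° ✓; |LB| = 38.40 ✓; ∠(LB, BD) = 97.60° ✗; |BD| = 22.60 ✓.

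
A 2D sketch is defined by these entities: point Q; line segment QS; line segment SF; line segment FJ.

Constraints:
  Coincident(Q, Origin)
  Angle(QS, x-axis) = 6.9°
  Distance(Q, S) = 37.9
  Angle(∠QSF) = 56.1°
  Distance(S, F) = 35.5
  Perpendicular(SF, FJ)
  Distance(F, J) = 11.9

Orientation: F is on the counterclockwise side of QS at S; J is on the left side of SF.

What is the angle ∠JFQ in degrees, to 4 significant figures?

24.54°

∠QSF = 56.1°, so SF runs at 6.9° + (180° − 56.1°) = 130.8° from the x-axis; with |SF| = 35.5, F = S + 35.5·(cos 130.8°, sin 130.8°) = (14.43, 31.43). The perpendicularity gives FJ at right angles to SF; with |FJ| = 11.9 on the left of SF, J = F + 11.9·(-0.7570, -0.6534) = (5.421, 23.65). Then cos ∠JFQ = FJ·FQ / (|FJ||FQ|), giving 24.54°.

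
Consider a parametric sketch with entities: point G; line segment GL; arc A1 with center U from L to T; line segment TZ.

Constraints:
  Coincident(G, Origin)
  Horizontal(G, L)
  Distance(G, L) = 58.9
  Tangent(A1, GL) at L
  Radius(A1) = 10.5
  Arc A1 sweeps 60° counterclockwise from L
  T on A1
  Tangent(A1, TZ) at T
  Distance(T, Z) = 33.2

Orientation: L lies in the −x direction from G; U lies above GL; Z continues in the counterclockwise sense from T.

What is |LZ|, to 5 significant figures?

42.618

G is at the origin; GL is horizontal with |GL| = 58.9 and L on the −x side, so L = (-58.900, 0.0000). A1 meets GL tangentially, so UL is at right angles to GL, so U = L + (0, 10.5) = (-58.900, 10.500). On A1, L sits at bearing -90° from U; a 60° counterclockwise sweep puts T at bearing -30°, so T = U + 10.5·(cos -30°, sin -30°) = (-49.807, 5.2500). Tangency of A1 to TZ means the radius UT is perpendicular to TZ, so TZ runs along (−sin -30°, cos -30°); with |TZ| = 33.2, Z = (-33.207, 34.002). Then |LZ| = |Z − L| = 42.618.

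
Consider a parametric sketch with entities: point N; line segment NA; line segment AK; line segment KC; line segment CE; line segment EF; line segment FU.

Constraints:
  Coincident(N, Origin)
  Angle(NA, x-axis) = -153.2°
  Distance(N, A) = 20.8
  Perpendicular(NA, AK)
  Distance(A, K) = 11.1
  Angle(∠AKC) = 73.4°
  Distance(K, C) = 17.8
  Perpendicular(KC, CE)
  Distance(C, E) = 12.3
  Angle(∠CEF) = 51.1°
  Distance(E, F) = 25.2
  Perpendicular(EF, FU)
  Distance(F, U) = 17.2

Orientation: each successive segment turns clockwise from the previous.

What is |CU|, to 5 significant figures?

19.068

∠CEF = 51.1° gives EF at 151.30° from the x-axis; with |EF| = 25.2, F = (-25.978, 3.6776). EF is perpendicular to FU, so FU runs at 61.300°; with |FU| = 17.2, U = (-17.718, 18.764). Then |CU| = |U − C| = 19.068.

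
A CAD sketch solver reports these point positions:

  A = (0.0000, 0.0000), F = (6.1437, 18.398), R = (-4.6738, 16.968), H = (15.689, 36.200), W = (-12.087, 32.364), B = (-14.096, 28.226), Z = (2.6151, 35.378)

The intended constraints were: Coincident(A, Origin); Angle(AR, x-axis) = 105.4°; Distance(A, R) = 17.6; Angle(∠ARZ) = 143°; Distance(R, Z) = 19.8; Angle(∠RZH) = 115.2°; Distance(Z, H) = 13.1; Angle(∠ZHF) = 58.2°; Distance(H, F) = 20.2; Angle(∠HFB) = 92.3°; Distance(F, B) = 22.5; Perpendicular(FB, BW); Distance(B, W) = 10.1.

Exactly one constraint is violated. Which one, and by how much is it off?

Distance(B, W) = 10.1 — off by 5.50.

A = (0.00, 0.00) ✓; AR at 105.4° ✓; |AR| = 17.60 ✓; ∠ARZ = 143.0° ✓; |RZ| = 19.80 ✓; ∠RZH = 115.2° ✓; |ZH| = 13.10 ✓; ∠ZHF = 58.20° ✓; |HF| = 20.20 ✓; ∠HFB = 92.30° ✓; |FB| = 22.50 ✓; ∠(FB, BW) = 90.00° ✓; |BW| = 4.600 ✗.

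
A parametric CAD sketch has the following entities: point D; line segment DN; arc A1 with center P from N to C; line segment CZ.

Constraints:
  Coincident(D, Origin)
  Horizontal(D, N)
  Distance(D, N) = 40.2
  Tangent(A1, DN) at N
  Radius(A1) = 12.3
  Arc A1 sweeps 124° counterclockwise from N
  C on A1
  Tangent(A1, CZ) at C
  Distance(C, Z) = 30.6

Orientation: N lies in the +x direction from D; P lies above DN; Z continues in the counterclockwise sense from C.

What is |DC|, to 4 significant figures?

53.92

D is at the origin; D and N share the same y with |DN| = 40.2 and N on the +x side, so N = (40.20, 0.000). A1 meets DN tangentially, so PN is at right angles to DN, so P = N + (0, 12.3) = (40.20, 12.30). On A1, N sits at bearing -90° from P; a 124° counterclockwise sweep puts C at bearing 34°, so C = P + 12.3·(cos 34°, sin 34°) = (50.40, 19.18). Then |DC| = |C − D| = 53.92.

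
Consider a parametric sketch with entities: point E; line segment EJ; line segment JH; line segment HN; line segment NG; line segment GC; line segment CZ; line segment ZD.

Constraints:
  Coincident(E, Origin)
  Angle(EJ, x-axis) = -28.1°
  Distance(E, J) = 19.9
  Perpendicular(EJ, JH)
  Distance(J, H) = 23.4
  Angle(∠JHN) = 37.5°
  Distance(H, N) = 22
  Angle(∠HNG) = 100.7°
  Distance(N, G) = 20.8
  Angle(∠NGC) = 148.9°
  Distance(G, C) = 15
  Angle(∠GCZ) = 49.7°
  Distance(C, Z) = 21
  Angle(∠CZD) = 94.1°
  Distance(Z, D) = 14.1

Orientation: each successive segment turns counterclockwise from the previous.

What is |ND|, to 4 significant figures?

8.423

E is at the origin; EJ runs at -28.1° with length 19.9, so J = (17.55, -9.373). EJ is perpendicular to JH, so JH runs at 61.90°; with |JH| = 23.4, H = (28.58, 11.27). ∠JHN = 37.5° gives HN at -155.6° from the x-axis; with |HN| = 22.0, N = (8.541, 2.180). ∠HNG = 100.7° gives NG at -76.30° from the x-axis; with |NG| = 20.8, G = (13.47, -18.03). ∠NGC = 148.9° gives GC at -45.20° from the x-axis; with |GC| = 15.0, C = (24.04, -28.67). ∠GCZ = 49.7° gives CZ at 85.10° from the x-axis; with |CZ| = 21.0, Z = (25.83, -7.748). ∠CZD = 94.1° gives ZD at 171.0° from the x-axis; with |ZD| = 14.1, D = (11.90, -5.542). Then |ND| = |D − N| = 8.423.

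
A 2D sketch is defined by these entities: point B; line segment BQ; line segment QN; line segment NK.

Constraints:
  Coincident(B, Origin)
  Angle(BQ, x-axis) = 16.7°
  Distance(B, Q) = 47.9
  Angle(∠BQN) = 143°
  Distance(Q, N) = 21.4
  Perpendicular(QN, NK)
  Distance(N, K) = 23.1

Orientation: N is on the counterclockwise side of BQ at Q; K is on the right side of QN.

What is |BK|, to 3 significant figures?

79.1

B is at the origin; BQ runs at 16.7° with length 47.9, so Q = 47.9·(cos 16.7°, sin 16.7°) = (45.9, 13.8). ∠BQN = 143.0°, so QN runs at 16.7° + (180° − 143.0°) = 53.7° from the x-axis; with |QN| = 21.4, N = Q + 21.4·(cos 53.7°, sin 53.7°) = (58.5, 31.0). QN ⟂ NK; with |NK| = 23.1 on the right of QN, K = N + 23.1·(0.806, -0.592) = (77.2, 17.3). Then |BK| = |K − B| = 79.1.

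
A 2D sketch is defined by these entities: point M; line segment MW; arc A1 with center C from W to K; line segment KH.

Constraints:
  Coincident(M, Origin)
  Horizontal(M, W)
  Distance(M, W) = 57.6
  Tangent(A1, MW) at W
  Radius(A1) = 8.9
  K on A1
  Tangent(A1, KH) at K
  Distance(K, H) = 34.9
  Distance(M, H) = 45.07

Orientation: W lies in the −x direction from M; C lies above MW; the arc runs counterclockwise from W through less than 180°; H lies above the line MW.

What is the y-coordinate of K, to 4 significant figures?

3.943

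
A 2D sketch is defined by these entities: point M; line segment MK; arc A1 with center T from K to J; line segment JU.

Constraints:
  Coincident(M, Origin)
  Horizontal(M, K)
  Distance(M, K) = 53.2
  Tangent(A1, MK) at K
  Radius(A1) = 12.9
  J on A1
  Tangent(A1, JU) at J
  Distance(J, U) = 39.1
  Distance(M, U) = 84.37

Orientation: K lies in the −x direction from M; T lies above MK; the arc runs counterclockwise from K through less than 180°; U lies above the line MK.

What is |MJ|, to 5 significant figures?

47.654

Checks: |TJ| = 12.90 ✓; ∠(TJ, JU) = 90.00° ✓; |JU| = 39.10 ✓; |MU| = 84.37 ✓.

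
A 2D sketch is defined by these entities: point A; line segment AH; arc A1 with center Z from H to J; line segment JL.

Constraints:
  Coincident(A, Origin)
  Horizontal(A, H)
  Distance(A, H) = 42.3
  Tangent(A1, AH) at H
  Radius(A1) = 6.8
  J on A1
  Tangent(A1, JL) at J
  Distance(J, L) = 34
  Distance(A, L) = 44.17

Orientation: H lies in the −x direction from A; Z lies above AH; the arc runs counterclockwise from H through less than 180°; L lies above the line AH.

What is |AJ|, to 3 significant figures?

36.2

Checks: |ZJ| = 6.800 ✓; ∠(ZJ, JL) = 90.00° ✓; |JL| = 34.00 ✓; |AL| = 44.17 ✓.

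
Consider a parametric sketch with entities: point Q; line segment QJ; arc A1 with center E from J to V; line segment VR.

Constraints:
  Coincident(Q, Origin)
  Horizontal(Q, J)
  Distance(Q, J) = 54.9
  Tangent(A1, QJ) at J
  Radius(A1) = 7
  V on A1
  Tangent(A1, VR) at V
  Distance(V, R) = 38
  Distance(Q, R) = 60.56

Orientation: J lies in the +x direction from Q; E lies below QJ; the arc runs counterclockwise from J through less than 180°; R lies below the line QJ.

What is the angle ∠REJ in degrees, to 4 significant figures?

160.7°

Q is at the origin; Q and J share the same y with |QJ| = 54.9 and J on the +x side, so J = (54.90, 0.000). Tangency of A1 to QJ means the radius EJ is perpendicular to QJ, so E = J + (0, -7) = (54.90, -7.000). Since EV ⟂ VR (tangency), |ER| = √(7.0² + 38.0²) = 38.64 regardless of where V sits on A1. So R lies on both circle(Q, 60.56) and circle(E, 38.64); the below-QJ intersection is R = (42.16, -43.48). V is the foot of the tangent from R: V = (47.98, -5.927).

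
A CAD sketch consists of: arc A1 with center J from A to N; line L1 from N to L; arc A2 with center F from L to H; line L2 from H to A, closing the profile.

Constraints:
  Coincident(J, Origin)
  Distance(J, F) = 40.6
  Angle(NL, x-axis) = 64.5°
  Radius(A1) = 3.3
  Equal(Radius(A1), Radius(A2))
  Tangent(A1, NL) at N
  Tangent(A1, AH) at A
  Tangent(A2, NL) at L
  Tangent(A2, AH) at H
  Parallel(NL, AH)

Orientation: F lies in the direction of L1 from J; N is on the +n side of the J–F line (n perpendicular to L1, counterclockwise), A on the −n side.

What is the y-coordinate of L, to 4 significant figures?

38.07

Tangency of A1 to both parallel lines with radius 3.3 puts N and A at J ± 3.3·n: N = (-2.979, 1.421), A = (2.979, -1.421). Equal radii place L and H the same way about F: L = F + 3.3·n = (14.50, 38.07), H = F − 3.3·n = (20.46, 35.22). So L.y = 38.07.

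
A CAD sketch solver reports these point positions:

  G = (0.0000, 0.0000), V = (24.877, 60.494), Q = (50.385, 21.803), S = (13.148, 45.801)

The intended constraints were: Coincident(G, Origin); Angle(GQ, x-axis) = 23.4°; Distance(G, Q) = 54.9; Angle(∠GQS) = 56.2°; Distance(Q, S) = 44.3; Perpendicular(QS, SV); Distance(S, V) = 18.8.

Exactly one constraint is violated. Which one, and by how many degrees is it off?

Perpendicular(QS, SV) — off by 5.80°.

G = (0.00, 0.00) ✓; GQ at 23.40° ✓; |GQ| = 54.90 ✓; ∠GQS = 56.20° ✓; |QS| = 44.30 ✓; ∠(QS, SV) = 95.80° ✗; |SV| = 18.80 ✓.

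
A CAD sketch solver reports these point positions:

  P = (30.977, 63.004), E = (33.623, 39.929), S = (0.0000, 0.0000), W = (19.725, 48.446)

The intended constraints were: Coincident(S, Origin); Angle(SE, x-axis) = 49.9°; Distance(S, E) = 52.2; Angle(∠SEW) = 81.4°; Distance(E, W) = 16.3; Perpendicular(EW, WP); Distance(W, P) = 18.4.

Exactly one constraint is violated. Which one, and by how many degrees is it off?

Perpendicular(EW, WP) — off by 6.20°.

S = (0.00, 0.00) ✓; SE at 49.90° ✓; |SE| = 52.20 ✓; ∠SEW = 81.40° ✓; |EW| = 16.30 ✓; ∠(EW, WP) = 96.20° ✗; |WP| = 18.40 ✓.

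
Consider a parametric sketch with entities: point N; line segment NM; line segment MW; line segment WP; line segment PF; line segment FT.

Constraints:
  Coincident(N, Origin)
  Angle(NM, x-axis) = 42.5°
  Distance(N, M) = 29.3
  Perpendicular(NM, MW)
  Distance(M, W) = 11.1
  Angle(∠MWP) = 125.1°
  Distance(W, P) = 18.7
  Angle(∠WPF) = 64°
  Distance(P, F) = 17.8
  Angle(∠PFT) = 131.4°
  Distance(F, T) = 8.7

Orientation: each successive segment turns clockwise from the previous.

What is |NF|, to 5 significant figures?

11.975

N is at the origin; NM runs at 42.5° with length 29.3, so M = (21.602, 19.795). NM ⟂ MW, so MW runs at -47.500°; with |MW| = 11.1, W = (29.101, 11.611). ∠MWP = 125.1° gives WP at -102.40° from the x-axis; with |WP| = 18.7, P = (25.086, -6.6528). ∠WPF = 64.0° gives PF at 141.60° from the x-axis; with |PF| = 17.8, F = (11.136, 4.4037). Then |NF| = |F − N| = 11.975.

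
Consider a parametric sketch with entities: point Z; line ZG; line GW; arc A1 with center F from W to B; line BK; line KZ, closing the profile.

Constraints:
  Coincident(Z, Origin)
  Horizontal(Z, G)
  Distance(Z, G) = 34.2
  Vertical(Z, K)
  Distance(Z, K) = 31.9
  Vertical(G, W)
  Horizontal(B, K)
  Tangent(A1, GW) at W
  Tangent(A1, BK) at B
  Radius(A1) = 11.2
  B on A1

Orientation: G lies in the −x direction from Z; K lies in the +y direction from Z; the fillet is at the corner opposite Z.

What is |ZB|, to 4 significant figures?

39.33

Z is at the origin; Z and G share the same y with |ZG| = 34.2 and G on the −x side, so G = (-34.20, 0.000). Z and K share the same x with |ZK| = 31.9 and K on the +y side, so K = (0.000, 31.90). The virtual corner opposite Z is at (-34.20, 31.90). A1 meets GW tangentially, so FW is at right angles to GW and the tangent condition forces FB to be normal to BK, with radius 11.2, so the center F sits 11.2 in from both sides at F = (-23.00, 20.70). That places the tangent points at W = (-34.20, 20.70) on GW and B = (-23.00, 31.90) on BK. Then |ZB| = |B − Z| = 39.33.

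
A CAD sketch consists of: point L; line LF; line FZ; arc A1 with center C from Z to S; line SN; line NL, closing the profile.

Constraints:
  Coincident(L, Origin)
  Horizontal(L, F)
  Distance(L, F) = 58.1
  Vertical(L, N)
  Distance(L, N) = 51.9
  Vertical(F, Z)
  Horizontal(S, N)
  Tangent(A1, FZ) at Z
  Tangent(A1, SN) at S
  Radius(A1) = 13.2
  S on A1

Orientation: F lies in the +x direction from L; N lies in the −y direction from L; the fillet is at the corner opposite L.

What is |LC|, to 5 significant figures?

59.276

L and N share the same x with |LN| = 51.9 and N on the −y side, so N = (0.0000, -51.900). The virtual corner opposite L is at (58.100, -51.900). Since A1 is tangent to FZ there, CZ ⟂ FZ and A1 meets SN tangentially, so CS is at right angles to SN, with radius 13.2, so the center C sits 13.2 in from both sides at C = (44.900, -38.700). Then |LC| = |C − L| = 59.276.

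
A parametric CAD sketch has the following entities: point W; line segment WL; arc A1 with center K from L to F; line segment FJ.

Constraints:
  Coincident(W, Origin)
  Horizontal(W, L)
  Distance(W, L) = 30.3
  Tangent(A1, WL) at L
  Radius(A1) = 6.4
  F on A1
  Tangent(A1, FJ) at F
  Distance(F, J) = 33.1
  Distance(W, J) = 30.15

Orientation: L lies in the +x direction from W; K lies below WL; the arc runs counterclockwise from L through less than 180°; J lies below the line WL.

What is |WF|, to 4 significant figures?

25.24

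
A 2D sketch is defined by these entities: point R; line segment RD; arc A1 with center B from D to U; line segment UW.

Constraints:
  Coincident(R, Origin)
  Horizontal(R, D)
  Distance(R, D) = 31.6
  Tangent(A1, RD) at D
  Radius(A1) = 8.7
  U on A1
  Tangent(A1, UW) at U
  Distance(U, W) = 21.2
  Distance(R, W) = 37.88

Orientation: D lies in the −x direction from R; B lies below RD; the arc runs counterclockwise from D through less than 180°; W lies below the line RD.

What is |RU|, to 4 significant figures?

40.63

R is at the origin; R and D share the same y with |RD| = 31.6 and D on the −x side, so D = (-31.60, 0.000). The tangent condition forces BD to be normal to RD, so B = D + (0, -8.7) = (-31.60, -8.700). Since BU ⟂ UW (tangency), |BW| = √(8.7² + 21.2²) = 22.92 regardless of where U sits on A1. So W lies on both circle(R, 37.88) and circle(B, 22.92); the below-RD intersection is W = (-23.13, -29.99). U is the foot of the tangent from W: U = (-37.86, -14.74).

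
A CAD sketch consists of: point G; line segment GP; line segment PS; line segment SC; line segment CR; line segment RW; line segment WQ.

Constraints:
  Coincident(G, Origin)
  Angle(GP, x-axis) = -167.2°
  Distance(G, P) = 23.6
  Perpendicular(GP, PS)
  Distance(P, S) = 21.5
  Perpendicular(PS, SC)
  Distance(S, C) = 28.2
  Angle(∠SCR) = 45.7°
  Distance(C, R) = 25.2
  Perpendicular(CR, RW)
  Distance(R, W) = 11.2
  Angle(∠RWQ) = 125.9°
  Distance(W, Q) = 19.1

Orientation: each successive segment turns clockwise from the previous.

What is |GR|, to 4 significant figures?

13.45

G is at the origin; GP runs at -167.2° with length 23.6, so P = (-23.01, -5.229). The perpendicularity gives PS at right angles to GP, so PS runs at 102.8°; with |PS| = 21.5, S = (-27.78, 15.74). The perpendicularity gives SC at right angles to PS, so SC runs at 12.80°; with |SC| = 28.2, C = (-0.2776, 21.98). ∠SCR = 45.7° gives CR at -121.5° from the x-axis; with |CR| = 25.2, R = (-13.44, 0.4983). Then |GR| = |R − G| = 13.45.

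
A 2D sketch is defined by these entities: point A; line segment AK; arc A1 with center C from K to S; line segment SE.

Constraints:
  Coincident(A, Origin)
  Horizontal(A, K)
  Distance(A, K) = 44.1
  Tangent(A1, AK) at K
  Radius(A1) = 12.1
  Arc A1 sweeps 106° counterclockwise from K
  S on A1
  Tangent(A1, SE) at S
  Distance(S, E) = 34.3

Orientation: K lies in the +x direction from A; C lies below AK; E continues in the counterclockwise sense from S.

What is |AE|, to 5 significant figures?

64.037

A is at the origin; A and K share the same y with |AK| = 44.1 and K on the +x side, so K = (44.100, 0.0000). Since A1 is tangent to AK there, CK ⟂ AK, so C = K + (0, -12.1) = (44.100, -12.100). On A1, K sits at bearing 90° from C; a 106° counterclockwise sweep puts S at bearing 196°, so S = C + 12.1·(cos 196°, sin 196°) = (32.469, -15.435). A1 meets SE tangentially, so CS is at right angles to SE, so SE runs along (−sin 196°, cos 196°); with |SE| = 34.3, E = (41.923, -48.406). Then |AE| = |E − A| = 64.037.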